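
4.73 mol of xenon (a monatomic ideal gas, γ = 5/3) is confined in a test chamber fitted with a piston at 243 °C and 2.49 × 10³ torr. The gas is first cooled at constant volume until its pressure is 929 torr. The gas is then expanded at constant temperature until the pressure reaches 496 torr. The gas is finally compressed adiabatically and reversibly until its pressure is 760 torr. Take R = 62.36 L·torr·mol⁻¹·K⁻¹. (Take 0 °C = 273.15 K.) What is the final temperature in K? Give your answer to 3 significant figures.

T₄ ≈ 228 K

Convert: T₁ = 516.1 K.
From PV = nRT: V₁ = nRT₁/P₁ = 61.14 L.
Isochoric, so P/T is constant: V₂ = V₁; T₂ = T₁·(P₂/P₁) = 192.6 K.
Isothermal, so P V is constant: T₃ = T₂; V₃ = V₂·(P₂/P₃) = 114.5 L.
Reversible adiabatic, γ = 5/3: T₄ = T₃·(P₄/P₃)^((γ−1)/γ) = 228.4 K; V₄ = V₃·(P₃/P₄)^(1/γ) = 88.65 L.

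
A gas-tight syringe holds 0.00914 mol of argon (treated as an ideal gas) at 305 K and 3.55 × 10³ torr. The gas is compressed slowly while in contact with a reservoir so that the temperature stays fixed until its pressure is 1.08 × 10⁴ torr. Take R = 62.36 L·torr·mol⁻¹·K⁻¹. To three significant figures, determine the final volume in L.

From PV = nRT: V₁ = nRT₁/P₁ = 0.04897 L.
T constant ⇒ Boyle's law P V = const: T₂ = T₁; V₂ = V₁·(P₁/P₂) = 0.01610 L.

V₂ ≈ 0.0161 L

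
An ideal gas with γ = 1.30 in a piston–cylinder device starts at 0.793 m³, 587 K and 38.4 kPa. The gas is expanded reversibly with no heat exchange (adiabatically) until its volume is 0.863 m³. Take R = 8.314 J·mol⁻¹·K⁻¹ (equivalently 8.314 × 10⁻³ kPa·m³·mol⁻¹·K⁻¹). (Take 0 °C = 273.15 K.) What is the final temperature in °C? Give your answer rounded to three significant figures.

Adiabatic (γ = 1.30), T V^(γ−1) and P V^γ constant: T₂ = T₁·(V₁/V₂)^(γ−1) = 572.3 K; P₂ = P₁·(V₁/V₂)^γ = 34.40 kPa.

T₂ ≈ 299 °C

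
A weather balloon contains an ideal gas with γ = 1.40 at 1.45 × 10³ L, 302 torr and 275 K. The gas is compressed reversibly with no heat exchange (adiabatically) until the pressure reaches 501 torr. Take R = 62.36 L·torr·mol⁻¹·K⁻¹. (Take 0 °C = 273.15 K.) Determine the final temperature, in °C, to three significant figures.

Reversible adiabatic, γ = 1.40: T₂ = T₁·(P₂/P₁)^((γ−1)/γ) = 317.8 K; V₂ = V₁·(P₁/P₂)^(1/γ) = 1010 L.

T₂ ≈ 44.6 °C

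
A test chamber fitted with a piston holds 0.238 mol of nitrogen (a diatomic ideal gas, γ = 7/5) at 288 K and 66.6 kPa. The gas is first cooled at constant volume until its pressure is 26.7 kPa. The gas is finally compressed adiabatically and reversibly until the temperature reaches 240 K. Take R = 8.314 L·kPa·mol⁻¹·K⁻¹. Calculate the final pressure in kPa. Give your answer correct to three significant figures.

P₃ ≈ 346 kPa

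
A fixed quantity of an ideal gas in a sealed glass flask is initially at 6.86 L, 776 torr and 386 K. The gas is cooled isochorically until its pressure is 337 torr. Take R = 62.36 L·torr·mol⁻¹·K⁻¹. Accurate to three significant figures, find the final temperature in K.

Isochoric, so P/T is constant: V₂ = V₁; T₂ = T₁·(P₂/P₁) = 167.6 K.

T₂ ≈ 168 K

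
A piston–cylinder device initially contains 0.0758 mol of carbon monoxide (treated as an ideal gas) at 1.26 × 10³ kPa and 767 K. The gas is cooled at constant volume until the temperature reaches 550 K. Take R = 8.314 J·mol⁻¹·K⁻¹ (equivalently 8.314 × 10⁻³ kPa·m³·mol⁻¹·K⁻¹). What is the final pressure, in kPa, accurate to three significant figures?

P₂ ≈ 904 kPa

From PV = nRT: V₁ = nRT₁/P₁ = 0.0003836 m³.
Isochoric, so P/T is constant: V₂ = V₁; P₂ = P₁·(T₂/T₁) = 903.5 kPa.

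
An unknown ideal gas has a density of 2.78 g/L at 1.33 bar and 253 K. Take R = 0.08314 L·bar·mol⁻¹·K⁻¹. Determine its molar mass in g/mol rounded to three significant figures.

M ≈ 44.0 g/mol

ρ = PM/(RT) ⇒ M = ρRT/P = (2.78 × 0.08314 × 253.0) / 1.33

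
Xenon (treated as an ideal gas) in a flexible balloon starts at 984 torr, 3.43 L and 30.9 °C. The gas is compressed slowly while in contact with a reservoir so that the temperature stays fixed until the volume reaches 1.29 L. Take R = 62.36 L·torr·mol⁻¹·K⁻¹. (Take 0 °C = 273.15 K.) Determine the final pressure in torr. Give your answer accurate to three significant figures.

P₂ ≈ 2.62e+03 torr

Convert: T₁ = 304.0 K.
T constant ⇒ Boyle's law P V = const: T₂ = T₁; P₂ = P₁·(V₁/V₂) = 2616 torr.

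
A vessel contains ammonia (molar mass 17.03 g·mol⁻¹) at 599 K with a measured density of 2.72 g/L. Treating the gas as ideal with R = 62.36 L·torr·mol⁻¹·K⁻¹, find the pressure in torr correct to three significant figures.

ρ = PM/(RT) ⇒ P = ρRT/M = (2.72 × 62.36 × 599.0) / 17.03

P ≈ 5.97e+03 torr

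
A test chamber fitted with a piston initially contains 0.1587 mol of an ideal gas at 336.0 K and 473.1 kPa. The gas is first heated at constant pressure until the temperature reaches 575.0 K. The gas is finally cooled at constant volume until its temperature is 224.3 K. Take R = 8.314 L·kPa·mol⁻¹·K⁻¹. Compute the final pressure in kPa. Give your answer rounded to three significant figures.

From PV = nRT: V₁ = nRT₁/P₁ = 0.9371 L.
P constant ⇒ V ∝ T: P₂ = P₁; V₂ = V₁·(T₂/T₁) = 1.604 L.
V constant ⇒ P ∝ T: V₃ = V₂; P₃ = P₂·(T₃/T₂) = 184.6 kPa.

P₃ ≈ 185 kPa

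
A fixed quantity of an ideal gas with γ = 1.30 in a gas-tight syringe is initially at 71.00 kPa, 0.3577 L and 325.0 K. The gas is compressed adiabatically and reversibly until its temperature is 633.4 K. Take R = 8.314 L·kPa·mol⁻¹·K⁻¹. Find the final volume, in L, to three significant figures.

V₂ ≈ 0.0387 L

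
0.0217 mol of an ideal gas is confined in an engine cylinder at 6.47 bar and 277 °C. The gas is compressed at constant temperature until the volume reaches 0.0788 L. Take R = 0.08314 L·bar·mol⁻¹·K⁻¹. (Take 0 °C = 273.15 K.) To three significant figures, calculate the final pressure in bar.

P₂ ≈ 12.6 bar

Convert: T₁ = 550.1 K.
From PV = nRT: V₁ = nRT₁/P₁ = 0.1534 L.
T constant ⇒ Boyle's law P V = const: T₂ = T₁; P₂ = P₁·(V₁/V₂) = 12.60 bar.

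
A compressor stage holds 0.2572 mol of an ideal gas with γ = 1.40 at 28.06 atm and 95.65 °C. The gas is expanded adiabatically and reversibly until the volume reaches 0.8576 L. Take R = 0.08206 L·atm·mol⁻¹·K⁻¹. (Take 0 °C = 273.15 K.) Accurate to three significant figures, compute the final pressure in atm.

P₂ ≈ 5.78 atm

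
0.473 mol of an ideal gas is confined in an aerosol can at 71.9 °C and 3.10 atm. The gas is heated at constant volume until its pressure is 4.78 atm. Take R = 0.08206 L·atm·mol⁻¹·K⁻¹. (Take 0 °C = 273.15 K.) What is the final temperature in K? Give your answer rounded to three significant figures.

T₂ ≈ 532 K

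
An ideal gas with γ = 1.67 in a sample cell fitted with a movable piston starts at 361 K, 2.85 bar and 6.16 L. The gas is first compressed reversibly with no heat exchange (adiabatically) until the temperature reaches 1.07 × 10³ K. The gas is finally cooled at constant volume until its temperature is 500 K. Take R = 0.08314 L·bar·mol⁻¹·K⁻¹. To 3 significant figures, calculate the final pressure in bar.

Reversible adiabatic, γ = 1.67: P₂ = P₁·(T₂/T₁)^(γ/(γ−1)) = 42.76 bar; V₂ = V₁·(T₁/T₂)^(1/(γ−1)) = 1.217 L.
Isochoric, so P/T is constant: V₃ = V₂; P₃ = P₂·(T₃/T₂) = 19.98 bar.

P₃ ≈ 20.0 bar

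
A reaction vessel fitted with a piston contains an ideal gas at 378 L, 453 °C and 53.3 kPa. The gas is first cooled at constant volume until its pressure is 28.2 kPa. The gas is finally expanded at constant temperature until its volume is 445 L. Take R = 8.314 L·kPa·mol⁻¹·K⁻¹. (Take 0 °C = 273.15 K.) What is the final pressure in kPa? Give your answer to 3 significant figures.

P₃ ≈ 24.0 kPa

Convert: T₁ = 726.1 K.
Isochoric, so P/T is constant: V₂ = V₁; T₂ = T₁·(P₂/P₁) = 384.2 K.
T constant ⇒ Boyle's law P V = const: T₃ = T₂; P₃ = P₂·(V₂/V₃) = 23.95 kPa.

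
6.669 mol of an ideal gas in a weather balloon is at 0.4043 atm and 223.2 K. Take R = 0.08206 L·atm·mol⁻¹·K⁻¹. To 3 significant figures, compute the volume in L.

V ≈ 302 L

PV = nRT ⇒ V = nRT/P = (6.669 × 0.08206 × 223.2) / 0.4043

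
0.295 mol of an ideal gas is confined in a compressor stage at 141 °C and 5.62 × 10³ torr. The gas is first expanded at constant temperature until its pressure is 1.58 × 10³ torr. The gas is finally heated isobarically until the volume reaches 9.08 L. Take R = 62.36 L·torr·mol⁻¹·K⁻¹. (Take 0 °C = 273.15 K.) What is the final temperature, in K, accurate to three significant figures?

Convert: T₁ = 414.1 K.
From PV = nRT: V₁ = nRT₁/P₁ = 1.356 L.
T constant ⇒ Boyle's law P V = const: T₂ = T₁; V₂ = V₁·(P₁/P₂) = 4.822 L.
Isobaric, so V/T is constant: P₃ = P₂; T₃ = T₂·(V₃/V₂) = 779.9 K.

T₃ ≈ 780 K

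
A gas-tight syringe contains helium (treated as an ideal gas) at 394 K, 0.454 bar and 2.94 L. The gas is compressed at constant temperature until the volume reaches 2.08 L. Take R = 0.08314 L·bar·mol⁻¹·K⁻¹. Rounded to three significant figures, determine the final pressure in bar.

Isothermal, so P V is constant: T₂ = T₁; P₂ = P₁·(V₁/V₂) = 0.6417 bar.

P₂ ≈ 0.642 bar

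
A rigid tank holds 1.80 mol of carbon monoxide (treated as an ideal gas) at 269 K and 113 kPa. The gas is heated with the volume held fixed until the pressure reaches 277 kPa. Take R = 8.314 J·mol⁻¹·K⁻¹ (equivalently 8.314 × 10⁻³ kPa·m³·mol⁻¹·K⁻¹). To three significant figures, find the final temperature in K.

T₂ ≈ 659 K

From PV = nRT: V₁ = nRT₁/P₁ = 0.03563 m³.
V constant ⇒ P ∝ T: V₂ = V₁; T₂ = T₁·(P₂/P₁) = 659.4 K.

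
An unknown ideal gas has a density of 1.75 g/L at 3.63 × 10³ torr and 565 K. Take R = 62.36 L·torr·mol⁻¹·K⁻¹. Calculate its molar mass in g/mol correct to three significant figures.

M ≈ 17.0 g/mol

ρ = PM/(RT) ⇒ M = ρRT/P = (1.75 × 62.36 × 565.0) / 3.63e+03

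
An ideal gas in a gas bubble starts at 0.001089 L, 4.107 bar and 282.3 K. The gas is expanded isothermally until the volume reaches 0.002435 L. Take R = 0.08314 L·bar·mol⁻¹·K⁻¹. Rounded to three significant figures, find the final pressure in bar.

P₂ ≈ 1.84 bar

Isothermal, so P V is constant: T₂ = T₁; P₂ = P₁·(V₁/V₂) = 1.837 bar.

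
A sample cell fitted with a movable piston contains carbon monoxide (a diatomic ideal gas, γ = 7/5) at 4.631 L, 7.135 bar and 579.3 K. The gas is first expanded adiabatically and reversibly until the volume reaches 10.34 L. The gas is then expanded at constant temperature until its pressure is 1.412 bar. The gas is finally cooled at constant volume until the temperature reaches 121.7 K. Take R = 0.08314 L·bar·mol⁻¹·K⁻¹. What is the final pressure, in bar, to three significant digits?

Reversible adiabatic, γ = 7/5: T₂ = T₁·(V₁/V₂)^(γ−1) = 420.1 K; P₂ = P₁·(V₁/V₂)^γ = 2.317 bar.
Isothermal, so P V is constant: T₃ = T₂; V₃ = V₂·(P₂/P₃) = 16.97 L.
V constant ⇒ P ∝ T: V₄ = V₃; P₄ = P₃·(T₄/T₃) = 0.4090 bar.

P₄ ≈ 0.409 bar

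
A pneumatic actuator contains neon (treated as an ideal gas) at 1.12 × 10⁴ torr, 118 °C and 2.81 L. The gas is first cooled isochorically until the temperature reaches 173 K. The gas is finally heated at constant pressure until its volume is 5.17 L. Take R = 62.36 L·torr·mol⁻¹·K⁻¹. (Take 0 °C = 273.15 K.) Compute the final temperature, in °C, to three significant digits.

T₃ ≈ 45.1 °C

Convert: T₁ = 391.1 K.
V constant ⇒ P ∝ T: V₂ = V₁; P₂ = P₁·(T₂/T₁) = 4954 torr.
P constant ⇒ V ∝ T: P₃ = P₂; T₃ = T₂·(V₃/V₂) = 318.3 K.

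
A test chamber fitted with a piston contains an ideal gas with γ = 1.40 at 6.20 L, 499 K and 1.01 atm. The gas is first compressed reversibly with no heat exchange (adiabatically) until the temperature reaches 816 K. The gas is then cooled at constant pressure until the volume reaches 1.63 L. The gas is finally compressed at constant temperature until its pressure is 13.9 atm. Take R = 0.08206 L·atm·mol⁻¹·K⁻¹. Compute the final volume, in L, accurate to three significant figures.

V₄ ≈ 0.662 L

Adiabatic (γ = 1.40), T V^(γ−1) and P V^γ constant: P₂ = P₁·(T₂/T₁)^(γ/(γ−1)) = 5.648 atm; V₂ = V₁·(T₁/T₂)^(1/(γ−1)) = 1.813 L.
Isobaric, so V/T is constant: P₃ = P₂; T₃ = T₂·(V₃/V₂) = 733.6 K.
Isothermal, so P V is constant: T₄ = T₃; V₄ = V₃·(P₃/P₄) = 0.6623 L.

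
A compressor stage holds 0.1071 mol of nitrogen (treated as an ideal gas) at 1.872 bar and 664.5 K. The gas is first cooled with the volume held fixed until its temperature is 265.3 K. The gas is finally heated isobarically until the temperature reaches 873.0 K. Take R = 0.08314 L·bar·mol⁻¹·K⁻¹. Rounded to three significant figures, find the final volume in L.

From PV = nRT: V₁ = nRT₁/P₁ = 3.161 L.
Isochoric, so P/T is constant: V₂ = V₁; P₂ = P₁·(T₂/T₁) = 0.7474 bar.
P constant ⇒ V ∝ T: P₃ = P₂; V₃ = V₂·(T₃/T₂) = 10.40 L.

V₃ ≈ 10.4 L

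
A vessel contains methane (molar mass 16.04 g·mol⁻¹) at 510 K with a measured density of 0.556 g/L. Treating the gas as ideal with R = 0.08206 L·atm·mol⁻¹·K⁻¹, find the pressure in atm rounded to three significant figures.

P ≈ 1.45 atm

ρ = PM/(RT) ⇒ P = ρRT/M = (0.556 × 0.08206 × 510.0) / 16.04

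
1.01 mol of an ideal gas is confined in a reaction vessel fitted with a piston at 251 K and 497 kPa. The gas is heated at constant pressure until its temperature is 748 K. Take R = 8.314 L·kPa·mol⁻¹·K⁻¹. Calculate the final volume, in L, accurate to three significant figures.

V₂ ≈ 12.6 L

From PV = nRT: V₁ = nRT₁/P₁ = 4.241 L.
Isobaric, so V/T is constant: P₂ = P₁; V₂ = V₁·(T₂/T₁) = 12.64 L.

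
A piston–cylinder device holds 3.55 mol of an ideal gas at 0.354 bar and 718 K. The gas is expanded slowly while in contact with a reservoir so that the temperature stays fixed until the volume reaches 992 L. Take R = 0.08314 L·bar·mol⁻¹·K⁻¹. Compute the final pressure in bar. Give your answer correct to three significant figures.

P₂ ≈ 0.214 bar

From PV = nRT: V₁ = nRT₁/P₁ = 598.6 L.
T constant ⇒ Boyle's law P V = const: T₂ = T₁; P₂ = P₁·(V₁/V₂) = 0.2136 bar.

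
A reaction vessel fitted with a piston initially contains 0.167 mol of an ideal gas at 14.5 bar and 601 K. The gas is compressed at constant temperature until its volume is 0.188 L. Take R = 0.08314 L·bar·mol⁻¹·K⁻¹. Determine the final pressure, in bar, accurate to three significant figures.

From PV = nRT: V₁ = nRT₁/P₁ = 0.5755 L.
Isothermal, so P V is constant: T₂ = T₁; P₂ = P₁·(V₁/V₂) = 44.39 bar.

P₂ ≈ 44.4 bar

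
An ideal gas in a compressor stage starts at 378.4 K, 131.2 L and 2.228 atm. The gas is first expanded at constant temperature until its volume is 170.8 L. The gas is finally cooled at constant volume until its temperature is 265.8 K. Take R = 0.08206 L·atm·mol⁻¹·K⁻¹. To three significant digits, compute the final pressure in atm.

P₃ ≈ 1.20 atm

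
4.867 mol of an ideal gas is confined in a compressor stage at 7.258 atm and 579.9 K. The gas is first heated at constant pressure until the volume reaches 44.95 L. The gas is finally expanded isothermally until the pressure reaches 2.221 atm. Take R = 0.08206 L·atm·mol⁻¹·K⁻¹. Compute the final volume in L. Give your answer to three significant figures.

From PV = nRT: V₁ = nRT₁/P₁ = 31.91 L.
P constant ⇒ V ∝ T: P₂ = P₁; T₂ = T₁·(V₂/V₁) = 816.9 K.
T constant ⇒ Boyle's law P V = const: T₃ = T₂; V₃ = V₂·(P₂/P₃) = 146.9 L.

V₃ ≈ 147 L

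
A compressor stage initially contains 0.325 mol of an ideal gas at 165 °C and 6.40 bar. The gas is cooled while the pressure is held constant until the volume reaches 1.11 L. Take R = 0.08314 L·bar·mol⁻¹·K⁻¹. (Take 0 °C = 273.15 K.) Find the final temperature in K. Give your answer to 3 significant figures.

Convert: T₁ = 438.1 K.
From PV = nRT: V₁ = nRT₁/P₁ = 1.850 L.
P constant ⇒ V ∝ T: P₂ = P₁; T₂ = T₁·(V₂/V₁) = 262.9 K.

T₂ ≈ 263 K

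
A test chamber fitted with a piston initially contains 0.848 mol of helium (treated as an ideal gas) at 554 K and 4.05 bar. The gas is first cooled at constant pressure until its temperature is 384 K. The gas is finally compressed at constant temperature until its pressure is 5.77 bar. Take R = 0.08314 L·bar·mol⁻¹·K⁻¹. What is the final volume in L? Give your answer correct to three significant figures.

V₃ ≈ 4.69 L

From PV = nRT: V₁ = nRT₁/P₁ = 9.644 L.
Isobaric, so V/T is constant: P₂ = P₁; V₂ = V₁·(T₂/T₁) = 6.685 L.
Isothermal, so P V is constant: T₃ = T₂; V₃ = V₂·(P₂/P₃) = 4.692 L.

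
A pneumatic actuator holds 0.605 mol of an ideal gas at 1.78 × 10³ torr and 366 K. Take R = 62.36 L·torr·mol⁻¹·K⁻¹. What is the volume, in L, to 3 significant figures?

V ≈ 7.76 L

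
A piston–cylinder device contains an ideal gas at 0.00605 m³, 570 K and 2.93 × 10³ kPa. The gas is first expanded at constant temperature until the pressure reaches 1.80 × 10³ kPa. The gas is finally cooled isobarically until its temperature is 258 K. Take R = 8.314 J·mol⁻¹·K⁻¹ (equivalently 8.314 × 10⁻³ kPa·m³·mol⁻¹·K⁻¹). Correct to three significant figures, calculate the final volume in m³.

T constant ⇒ Boyle's law P V = const: T₂ = T₁; V₂ = V₁·(P₁/P₂) = 0.009848 m³.
P constant ⇒ V ∝ T: P₃ = P₂; V₃ = V₂·(T₃/T₂) = 0.004458 m³.

V₃ ≈ 0.00446 m³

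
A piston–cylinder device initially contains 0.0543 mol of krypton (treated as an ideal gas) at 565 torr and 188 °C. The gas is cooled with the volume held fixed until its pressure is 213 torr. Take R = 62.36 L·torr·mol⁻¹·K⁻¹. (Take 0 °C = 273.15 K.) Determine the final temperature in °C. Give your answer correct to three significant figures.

T₂ ≈ -99.3 °C

Convert: T₁ = 461.1 K.
From PV = nRT: V₁ = nRT₁/P₁ = 2.764 L.
Isochoric, so P/T is constant: V₂ = V₁; T₂ = T₁·(P₂/P₁) = 173.8 K.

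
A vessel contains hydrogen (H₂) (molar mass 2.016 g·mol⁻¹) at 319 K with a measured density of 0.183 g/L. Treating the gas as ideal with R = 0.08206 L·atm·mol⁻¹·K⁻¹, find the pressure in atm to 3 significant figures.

ρ = PM/(RT) ⇒ P = ρRT/M = (0.183 × 0.08206 × 319.0) / 2.016

P ≈ 2.38 atm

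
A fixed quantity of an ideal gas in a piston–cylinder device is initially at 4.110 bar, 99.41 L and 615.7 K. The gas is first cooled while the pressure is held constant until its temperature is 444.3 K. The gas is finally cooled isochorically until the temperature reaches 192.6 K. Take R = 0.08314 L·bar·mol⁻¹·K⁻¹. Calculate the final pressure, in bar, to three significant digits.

P₃ ≈ 1.78 bar

Isobaric, so V/T is constant: P₂ = P₁; V₂ = V₁·(T₂/T₁) = 71.74 L.
V constant ⇒ P ∝ T: V₃ = V₂; P₃ = P₂·(T₃/T₂) = 1.782 bar.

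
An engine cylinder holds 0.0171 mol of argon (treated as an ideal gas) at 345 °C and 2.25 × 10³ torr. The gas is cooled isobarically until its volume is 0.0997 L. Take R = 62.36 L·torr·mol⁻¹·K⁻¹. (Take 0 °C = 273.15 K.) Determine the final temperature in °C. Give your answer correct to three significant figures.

T₂ ≈ -62.8 °C

Convert: T₁ = 618.1 K.
From PV = nRT: V₁ = nRT₁/P₁ = 0.2930 L.
Isobaric, so V/T is constant: P₂ = P₁; T₂ = T₁·(V₂/V₁) = 210.4 K.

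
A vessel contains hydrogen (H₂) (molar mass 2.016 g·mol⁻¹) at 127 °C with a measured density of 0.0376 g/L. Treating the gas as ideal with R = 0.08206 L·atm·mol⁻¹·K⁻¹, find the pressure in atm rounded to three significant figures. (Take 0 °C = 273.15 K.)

P ≈ 0.612 atm

ρ = PM/(RT) ⇒ P = ρRT/M = (0.0376 × 0.08206 × 400.1) / 2.016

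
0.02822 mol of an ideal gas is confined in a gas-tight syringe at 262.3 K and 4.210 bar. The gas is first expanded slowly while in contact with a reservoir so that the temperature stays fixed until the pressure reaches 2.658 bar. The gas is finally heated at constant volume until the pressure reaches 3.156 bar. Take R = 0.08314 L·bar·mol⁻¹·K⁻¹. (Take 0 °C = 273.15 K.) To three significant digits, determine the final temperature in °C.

From PV = nRT: V₁ = nRT₁/P₁ = 0.1462 L.
Isothermal, so P V is constant: T₂ = T₁; V₂ = V₁·(P₁/P₂) = 0.2315 L.
V constant ⇒ P ∝ T: V₃ = V₂; T₃ = T₂·(P₃/P₂) = 311.4 K.

T₃ ≈ 38.3 °C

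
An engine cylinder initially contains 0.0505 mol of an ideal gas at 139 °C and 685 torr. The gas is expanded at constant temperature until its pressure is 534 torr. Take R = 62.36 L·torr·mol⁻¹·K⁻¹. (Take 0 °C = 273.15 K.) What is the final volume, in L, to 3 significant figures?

V₂ ≈ 2.43 L

Convert: T₁ = 412.1 K.
From PV = nRT: V₁ = nRT₁/P₁ = 1.895 L.
Isothermal, so P V is constant: T₂ = T₁; V₂ = V₁·(P₁/P₂) = 2.431 L.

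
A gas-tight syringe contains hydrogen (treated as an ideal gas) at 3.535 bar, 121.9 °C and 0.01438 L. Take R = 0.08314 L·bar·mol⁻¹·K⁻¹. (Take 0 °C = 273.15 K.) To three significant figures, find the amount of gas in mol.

n ≈ 0.00155 mol

Convert: T = 395.05 K.
PV = nRT ⇒ n = PV/(RT) = (3.535 × 0.01438) / (0.08314 × 395.05)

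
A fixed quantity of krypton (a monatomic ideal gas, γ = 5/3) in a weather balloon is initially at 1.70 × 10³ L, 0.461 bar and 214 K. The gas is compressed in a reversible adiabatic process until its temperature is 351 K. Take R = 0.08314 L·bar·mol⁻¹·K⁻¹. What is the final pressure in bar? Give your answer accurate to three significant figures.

Reversible adiabatic, γ = 5/3: P₂ = P₁·(T₂/T₁)^(γ/(γ−1)) = 1.588 bar; V₂ = V₁·(T₁/T₂)^(1/(γ−1)) = 809.3 L.

P₂ ≈ 1.59 bar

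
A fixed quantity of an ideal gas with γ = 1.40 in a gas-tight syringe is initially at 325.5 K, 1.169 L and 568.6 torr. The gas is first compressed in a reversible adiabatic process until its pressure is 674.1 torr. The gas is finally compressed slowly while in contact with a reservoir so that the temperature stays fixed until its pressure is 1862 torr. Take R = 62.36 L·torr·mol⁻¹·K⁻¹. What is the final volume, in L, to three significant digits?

V₃ ≈ 0.375 L

Adiabatic (γ = 1.40), T V^(γ−1) and P V^γ constant: T₂ = T₁·(P₂/P₁)^((γ−1)/γ) = 341.7 K; V₂ = V₁·(P₁/P₂)^(1/γ) = 1.035 L.
T constant ⇒ Boyle's law P V = const: T₃ = T₂; V₃ = V₂·(P₂/P₃) = 0.3748 L.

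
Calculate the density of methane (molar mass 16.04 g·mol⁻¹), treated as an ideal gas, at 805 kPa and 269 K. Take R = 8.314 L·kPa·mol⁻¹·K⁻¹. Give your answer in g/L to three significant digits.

ρ ≈ 5.77 g/L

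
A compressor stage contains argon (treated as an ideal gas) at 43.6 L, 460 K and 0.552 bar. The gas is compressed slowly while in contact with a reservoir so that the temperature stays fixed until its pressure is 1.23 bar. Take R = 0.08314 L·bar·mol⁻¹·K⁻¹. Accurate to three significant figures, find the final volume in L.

V₂ ≈ 19.6 L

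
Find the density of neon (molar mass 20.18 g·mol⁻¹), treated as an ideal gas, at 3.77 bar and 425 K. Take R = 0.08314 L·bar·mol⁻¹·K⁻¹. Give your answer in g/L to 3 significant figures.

ρ ≈ 2.15 g/L

ρ = PM/(RT) = (3.77 × 20.18) / (0.08314 × 425.0)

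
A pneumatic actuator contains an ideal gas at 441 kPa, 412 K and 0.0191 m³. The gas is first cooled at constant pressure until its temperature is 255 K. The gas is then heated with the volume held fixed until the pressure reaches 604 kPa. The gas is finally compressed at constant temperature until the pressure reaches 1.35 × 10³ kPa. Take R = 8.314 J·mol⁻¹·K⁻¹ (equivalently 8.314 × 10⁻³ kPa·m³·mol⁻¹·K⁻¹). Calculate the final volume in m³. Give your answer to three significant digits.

Isobaric, so V/T is constant: P₂ = P₁; V₂ = V₁·(T₂/T₁) = 0.01182 m³.
V constant ⇒ P ∝ T: V₃ = V₂; T₃ = T₂·(P₃/P₂) = 349.3 K.
Isothermal, so P V is constant: T₄ = T₃; V₄ = V₃·(P₃/P₄) = 0.005289 m³.

V₄ ≈ 0.00529 m³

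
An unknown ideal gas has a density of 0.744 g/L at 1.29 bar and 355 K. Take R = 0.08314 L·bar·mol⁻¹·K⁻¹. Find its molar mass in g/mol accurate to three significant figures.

ρ = PM/(RT) ⇒ M = ρRT/P = (0.744 × 0.08314 × 355.0) / 1.29

M ≈ 17.0 g/mol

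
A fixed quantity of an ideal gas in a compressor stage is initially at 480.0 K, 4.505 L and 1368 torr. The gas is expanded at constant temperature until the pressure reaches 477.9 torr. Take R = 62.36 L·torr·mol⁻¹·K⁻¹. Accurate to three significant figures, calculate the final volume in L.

T constant ⇒ Boyle's law P V = const: T₂ = T₁; V₂ = V₁·(P₁/P₂) = 12.90 L.

V₂ ≈ 12.9 L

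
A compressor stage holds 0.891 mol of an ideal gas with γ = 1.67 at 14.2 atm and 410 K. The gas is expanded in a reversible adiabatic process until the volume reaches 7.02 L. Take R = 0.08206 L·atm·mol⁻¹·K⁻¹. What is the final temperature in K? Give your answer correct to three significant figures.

T₂ ≈ 183 K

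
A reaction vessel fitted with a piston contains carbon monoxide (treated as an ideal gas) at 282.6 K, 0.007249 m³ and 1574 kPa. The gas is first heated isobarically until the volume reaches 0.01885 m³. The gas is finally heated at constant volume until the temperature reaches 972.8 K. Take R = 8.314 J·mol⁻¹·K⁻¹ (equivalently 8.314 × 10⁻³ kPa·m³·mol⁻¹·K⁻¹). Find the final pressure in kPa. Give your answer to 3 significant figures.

Isobaric, so V/T is constant: P₂ = P₁; T₂ = T₁·(V₂/V₁) = 734.9 K.
Isochoric, so P/T is constant: V₃ = V₂; P₃ = P₂·(T₃/T₂) = 2084 kPa.

P₃ ≈ 2.08e+03 kPa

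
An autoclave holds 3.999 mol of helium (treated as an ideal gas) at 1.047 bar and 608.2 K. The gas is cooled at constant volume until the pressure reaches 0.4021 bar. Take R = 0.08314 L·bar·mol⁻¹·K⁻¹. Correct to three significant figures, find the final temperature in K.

T₂ ≈ 234 K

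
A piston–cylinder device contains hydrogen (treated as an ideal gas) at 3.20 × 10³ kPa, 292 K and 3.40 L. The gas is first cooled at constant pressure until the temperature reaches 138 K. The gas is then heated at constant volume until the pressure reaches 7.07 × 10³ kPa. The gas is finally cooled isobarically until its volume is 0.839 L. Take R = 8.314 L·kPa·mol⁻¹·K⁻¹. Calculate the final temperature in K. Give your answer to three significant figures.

P constant ⇒ V ∝ T: P₂ = P₁; V₂ = V₁·(T₂/T₁) = 1.607 L.
V constant ⇒ P ∝ T: V₃ = V₂; T₃ = T₂·(P₃/P₂) = 304.9 K.
P constant ⇒ V ∝ T: P₄ = P₃; T₄ = T₃·(V₄/V₃) = 159.2 K.

T₄ ≈ 159 K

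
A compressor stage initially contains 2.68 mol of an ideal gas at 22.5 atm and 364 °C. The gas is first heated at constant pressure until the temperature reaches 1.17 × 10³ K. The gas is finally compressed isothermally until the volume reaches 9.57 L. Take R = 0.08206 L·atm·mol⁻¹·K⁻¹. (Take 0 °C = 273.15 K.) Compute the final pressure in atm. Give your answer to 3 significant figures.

Convert: T₁ = 637.1 K.
From PV = nRT: V₁ = nRT₁/P₁ = 6.228 L.
Isobaric, so V/T is constant: P₂ = P₁; V₂ = V₁·(T₂/T₁) = 11.44 L.
T constant ⇒ Boyle's law P V = const: T₃ = T₂; P₃ = P₂·(V₂/V₃) = 26.89 atm.

P₃ ≈ 26.9 atm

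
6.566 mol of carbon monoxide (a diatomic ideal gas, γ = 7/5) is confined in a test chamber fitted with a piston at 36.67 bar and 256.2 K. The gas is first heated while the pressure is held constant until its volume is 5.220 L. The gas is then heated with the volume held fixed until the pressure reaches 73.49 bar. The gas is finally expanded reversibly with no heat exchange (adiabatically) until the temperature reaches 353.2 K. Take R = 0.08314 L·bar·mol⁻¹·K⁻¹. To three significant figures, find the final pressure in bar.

From PV = nRT: V₁ = nRT₁/P₁ = 3.814 L.
Isobaric, so V/T is constant: P₂ = P₁; T₂ = T₁·(V₂/V₁) = 350.6 K.
V constant ⇒ P ∝ T: V₃ = V₂; T₃ = T₂·(P₃/P₂) = 702.7 K.
Adiabatic (γ = 7/5), T V^(γ−1) and P V^γ constant: P₄ = P₃·(T₄/T₃)^(γ/(γ−1)) = 6.615 bar; V₄ = V₃·(T₃/T₄)^(1/(γ−1)) = 29.15 L.

P₄ ≈ 6.62 bar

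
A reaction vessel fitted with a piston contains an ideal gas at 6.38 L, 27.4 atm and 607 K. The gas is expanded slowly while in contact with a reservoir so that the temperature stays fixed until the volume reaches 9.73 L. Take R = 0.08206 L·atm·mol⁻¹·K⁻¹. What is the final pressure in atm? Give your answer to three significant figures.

T constant ⇒ Boyle's law P V = const: T₂ = T₁; P₂ = P₁·(V₁/V₂) = 17.97 atm.

P₂ ≈ 18.0 atm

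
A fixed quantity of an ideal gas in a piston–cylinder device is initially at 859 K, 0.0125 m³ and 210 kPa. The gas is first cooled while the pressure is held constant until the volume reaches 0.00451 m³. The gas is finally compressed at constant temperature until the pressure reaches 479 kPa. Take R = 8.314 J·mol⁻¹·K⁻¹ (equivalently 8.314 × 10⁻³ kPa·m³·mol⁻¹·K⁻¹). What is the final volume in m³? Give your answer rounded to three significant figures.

P constant ⇒ V ∝ T: P₂ = P₁; T₂ = T₁·(V₂/V₁) = 309.9 K.
T constant ⇒ Boyle's law P V = const: T₃ = T₂; V₃ = V₂·(P₂/P₃) = 0.001977 m³.

V₃ ≈ 0.00198 m³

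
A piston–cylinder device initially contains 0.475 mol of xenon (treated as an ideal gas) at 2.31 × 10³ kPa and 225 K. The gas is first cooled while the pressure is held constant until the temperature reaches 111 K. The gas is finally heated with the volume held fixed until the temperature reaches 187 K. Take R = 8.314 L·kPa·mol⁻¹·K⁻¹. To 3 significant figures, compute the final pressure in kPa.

P₃ ≈ 3.89e+03 kPa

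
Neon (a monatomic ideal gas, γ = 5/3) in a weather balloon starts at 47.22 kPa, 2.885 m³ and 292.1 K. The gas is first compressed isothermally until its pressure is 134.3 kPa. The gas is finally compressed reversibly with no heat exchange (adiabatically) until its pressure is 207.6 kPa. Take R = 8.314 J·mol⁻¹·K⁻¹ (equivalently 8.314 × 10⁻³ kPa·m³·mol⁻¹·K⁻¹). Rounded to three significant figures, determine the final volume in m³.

V₃ ≈ 0.781 m³

Isothermal, so P V is constant: T₂ = T₁; V₂ = V₁·(P₁/P₂) = 1.014 m³.
Reversible adiabatic, γ = 5/3: T₃ = T₂·(P₃/P₂)^((γ−1)/γ) = 347.7 K; V₃ = V₂·(P₂/P₃)^(1/γ) = 0.7811 m³.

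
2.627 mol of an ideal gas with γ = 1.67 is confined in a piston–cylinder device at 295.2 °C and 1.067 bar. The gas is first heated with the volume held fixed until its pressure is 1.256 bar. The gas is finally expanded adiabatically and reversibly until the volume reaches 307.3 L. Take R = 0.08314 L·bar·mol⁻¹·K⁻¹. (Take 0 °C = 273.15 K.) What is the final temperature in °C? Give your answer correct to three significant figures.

Convert: T₁ = 568.3 K.
From PV = nRT: V₁ = nRT₁/P₁ = 116.3 L.
Isochoric, so P/T is constant: V₂ = V₁; T₂ = T₁·(P₂/P₁) = 669.0 K.
Reversible adiabatic, γ = 1.67: T₃ = T₂·(V₂/V₃)^(γ−1) = 349.0 K; P₃ = P₂·(V₂/V₃)^γ = 0.2480 bar.

T₃ ≈ 75.8 °C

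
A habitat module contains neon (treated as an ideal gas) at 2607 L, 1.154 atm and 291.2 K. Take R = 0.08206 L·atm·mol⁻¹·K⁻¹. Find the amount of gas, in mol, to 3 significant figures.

n ≈ 126 mol

PV = nRT ⇒ n = PV/(RT) = (1.154 × 2607) / (0.08206 × 291.2)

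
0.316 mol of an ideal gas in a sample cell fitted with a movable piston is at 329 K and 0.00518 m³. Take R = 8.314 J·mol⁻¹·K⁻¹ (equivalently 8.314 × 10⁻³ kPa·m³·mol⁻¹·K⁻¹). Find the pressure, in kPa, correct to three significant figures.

P ≈ 167 kPa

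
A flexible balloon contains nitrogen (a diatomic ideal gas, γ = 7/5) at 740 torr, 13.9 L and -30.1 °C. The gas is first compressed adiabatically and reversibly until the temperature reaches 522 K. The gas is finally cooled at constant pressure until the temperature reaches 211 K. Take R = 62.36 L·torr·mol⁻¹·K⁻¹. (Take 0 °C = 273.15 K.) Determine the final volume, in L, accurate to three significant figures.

V₃ ≈ 0.831 L

Convert: T₁ = 243.0 K.
Adiabatic (γ = 7/5), T V^(γ−1) and P V^γ constant: P₂ = P₁·(T₂/T₁)^(γ/(γ−1)) = 1.074e+04 torr; V₂ = V₁·(T₁/T₂)^(1/(γ−1)) = 2.056 L.
P constant ⇒ V ∝ T: P₃ = P₂; V₃ = V₂·(T₃/T₂) = 0.8312 L.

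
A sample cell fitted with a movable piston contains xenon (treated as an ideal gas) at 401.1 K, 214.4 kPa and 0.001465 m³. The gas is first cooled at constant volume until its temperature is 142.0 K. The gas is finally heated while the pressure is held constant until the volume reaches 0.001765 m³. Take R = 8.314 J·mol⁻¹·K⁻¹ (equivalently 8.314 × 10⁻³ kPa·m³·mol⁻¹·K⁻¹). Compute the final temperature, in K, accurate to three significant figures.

T₃ ≈ 171 K

Isochoric, so P/T is constant: V₂ = V₁; P₂ = P₁·(T₂/T₁) = 75.90 kPa.
Isobaric, so V/T is constant: P₃ = P₂; T₃ = T₂·(V₃/V₂) = 171.1 K.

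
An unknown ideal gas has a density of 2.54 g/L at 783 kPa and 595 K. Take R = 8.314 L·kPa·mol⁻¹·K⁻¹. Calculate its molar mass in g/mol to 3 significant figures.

M ≈ 16.0 g/mol

ρ = PM/(RT) ⇒ M = ρRT/P = (2.54 × 8.314 × 595.0) / 783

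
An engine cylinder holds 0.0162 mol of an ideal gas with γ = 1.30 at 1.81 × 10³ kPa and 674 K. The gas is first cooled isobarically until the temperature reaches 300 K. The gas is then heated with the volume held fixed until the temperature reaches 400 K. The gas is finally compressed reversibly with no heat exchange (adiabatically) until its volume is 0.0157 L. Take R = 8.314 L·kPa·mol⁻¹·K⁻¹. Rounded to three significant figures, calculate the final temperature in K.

From PV = nRT: V₁ = nRT₁/P₁ = 0.05015 L.
P constant ⇒ V ∝ T: P₂ = P₁; V₂ = V₁·(T₂/T₁) = 0.02232 L.
V constant ⇒ P ∝ T: V₃ = V₂; P₃ = P₂·(T₃/T₂) = 2413 kPa.
Reversible adiabatic, γ = 1.30: T₄ = T₃·(V₃/V₄)^(γ−1) = 444.5 K; P₄ = P₃·(V₃/V₄)^γ = 3814 kPa.

T₄ ≈ 445 K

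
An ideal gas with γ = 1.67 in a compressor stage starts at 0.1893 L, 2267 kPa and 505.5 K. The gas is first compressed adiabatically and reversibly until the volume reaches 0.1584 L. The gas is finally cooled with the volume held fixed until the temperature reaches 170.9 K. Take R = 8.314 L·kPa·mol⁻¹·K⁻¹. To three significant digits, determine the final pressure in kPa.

Adiabatic (γ = 1.67), T V^(γ−1) and P V^γ constant: T₂ = T₁·(V₁/V₂)^(γ−1) = 569.6 K; P₂ = P₁·(V₁/V₂)^γ = 3053 kPa.
V constant ⇒ P ∝ T: V₃ = V₂; P₃ = P₂·(T₃/T₂) = 915.9 kPa.

P₃ ≈ 916 kPa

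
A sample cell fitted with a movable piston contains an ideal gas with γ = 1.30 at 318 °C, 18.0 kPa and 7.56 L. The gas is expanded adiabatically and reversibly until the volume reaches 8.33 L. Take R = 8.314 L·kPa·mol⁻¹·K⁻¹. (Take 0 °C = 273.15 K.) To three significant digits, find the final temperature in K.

Convert: T₁ = 591.1 K.
Adiabatic (γ = 1.30), T V^(γ−1) and P V^γ constant: T₂ = T₁·(V₁/V₂)^(γ−1) = 574.2 K; P₂ = P₁·(V₁/V₂)^γ = 15.87 kPa.

T₂ ≈ 574 K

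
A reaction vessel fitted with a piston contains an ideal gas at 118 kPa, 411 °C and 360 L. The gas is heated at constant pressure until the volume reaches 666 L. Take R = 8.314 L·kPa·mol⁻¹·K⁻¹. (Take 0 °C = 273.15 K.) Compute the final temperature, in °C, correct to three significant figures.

T₂ ≈ 993 °C

Convert: T₁ = 684.1 K.
P constant ⇒ V ∝ T: P₂ = P₁; T₂ = T₁·(V₂/V₁) = 1266 K.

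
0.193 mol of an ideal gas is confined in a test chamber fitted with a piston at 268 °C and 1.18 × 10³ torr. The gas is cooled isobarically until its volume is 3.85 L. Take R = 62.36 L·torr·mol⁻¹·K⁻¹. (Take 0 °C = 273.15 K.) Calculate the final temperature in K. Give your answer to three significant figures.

T₂ ≈ 377 K

Convert: T₁ = 541.1 K.
From PV = nRT: V₁ = nRT₁/P₁ = 5.519 L.
Isobaric, so V/T is constant: P₂ = P₁; T₂ = T₁·(V₂/V₁) = 377.5 K.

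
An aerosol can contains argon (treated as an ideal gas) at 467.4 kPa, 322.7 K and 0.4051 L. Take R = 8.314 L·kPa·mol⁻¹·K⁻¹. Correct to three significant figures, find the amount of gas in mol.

n ≈ 0.0706 mol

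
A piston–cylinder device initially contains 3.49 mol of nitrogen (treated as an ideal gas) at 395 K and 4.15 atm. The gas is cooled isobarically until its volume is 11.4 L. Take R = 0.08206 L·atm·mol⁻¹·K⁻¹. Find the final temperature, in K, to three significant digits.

From PV = nRT: V₁ = nRT₁/P₁ = 27.26 L.
Isobaric, so V/T is constant: P₂ = P₁; T₂ = T₁·(V₂/V₁) = 165.2 K.

T₂ ≈ 165 K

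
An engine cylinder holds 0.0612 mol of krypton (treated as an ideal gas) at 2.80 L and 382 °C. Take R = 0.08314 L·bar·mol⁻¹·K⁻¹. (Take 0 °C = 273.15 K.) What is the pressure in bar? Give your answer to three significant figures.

P ≈ 1.19 bar

Convert: T = 655.15 K.
PV = nRT ⇒ P = nRT/V = (0.0612 × 0.08314 × 655.15) / 2.80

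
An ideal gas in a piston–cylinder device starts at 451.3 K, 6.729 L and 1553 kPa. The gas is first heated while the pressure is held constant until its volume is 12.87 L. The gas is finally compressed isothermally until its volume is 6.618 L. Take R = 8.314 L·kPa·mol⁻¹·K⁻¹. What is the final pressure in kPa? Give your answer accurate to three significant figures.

P₃ ≈ 3.02e+03 kPa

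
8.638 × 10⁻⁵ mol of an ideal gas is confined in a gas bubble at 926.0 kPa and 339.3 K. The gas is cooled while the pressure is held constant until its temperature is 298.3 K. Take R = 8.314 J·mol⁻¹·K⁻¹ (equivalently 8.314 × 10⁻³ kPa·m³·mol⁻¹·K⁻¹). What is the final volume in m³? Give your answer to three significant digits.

V₂ ≈ 2.31e-07 m³

From PV = nRT: V₁ = nRT₁/P₁ = 2.631e-07 m³.
Isobaric, so V/T is constant: P₂ = P₁; V₂ = V₁·(T₂/T₁) = 2.313e-07 m³.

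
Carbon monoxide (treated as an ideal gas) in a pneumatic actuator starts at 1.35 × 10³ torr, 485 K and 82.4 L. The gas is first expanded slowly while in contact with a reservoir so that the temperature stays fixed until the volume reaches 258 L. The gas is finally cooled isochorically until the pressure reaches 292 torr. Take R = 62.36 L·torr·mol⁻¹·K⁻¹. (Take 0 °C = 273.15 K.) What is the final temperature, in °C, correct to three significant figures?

T₃ ≈ 55.3 °C

Isothermal, so P V is constant: T₂ = T₁; P₂ = P₁·(V₁/V₂) = 431.2 torr.
Isochoric, so P/T is constant: V₃ = V₂; T₃ = T₂·(P₃/P₂) = 328.5 K.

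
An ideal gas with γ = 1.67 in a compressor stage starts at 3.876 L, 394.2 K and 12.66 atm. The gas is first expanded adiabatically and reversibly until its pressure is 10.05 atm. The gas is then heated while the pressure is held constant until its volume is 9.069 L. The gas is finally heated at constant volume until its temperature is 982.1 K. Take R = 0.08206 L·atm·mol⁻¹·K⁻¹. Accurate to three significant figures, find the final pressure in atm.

Adiabatic (γ = 1.67), T V^(γ−1) and P V^γ constant: T₂ = T₁·(P₂/P₁)^((γ−1)/γ) = 359.3 K; V₂ = V₁·(P₁/P₂)^(1/γ) = 4.451 L.
Isobaric, so V/T is constant: P₃ = P₂; T₃ = T₂·(V₃/V₂) = 732.2 K.
V constant ⇒ P ∝ T: V₄ = V₃; P₄ = P₃·(T₄/T₃) = 13.48 atm.

P₄ ≈ 13.5 atm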